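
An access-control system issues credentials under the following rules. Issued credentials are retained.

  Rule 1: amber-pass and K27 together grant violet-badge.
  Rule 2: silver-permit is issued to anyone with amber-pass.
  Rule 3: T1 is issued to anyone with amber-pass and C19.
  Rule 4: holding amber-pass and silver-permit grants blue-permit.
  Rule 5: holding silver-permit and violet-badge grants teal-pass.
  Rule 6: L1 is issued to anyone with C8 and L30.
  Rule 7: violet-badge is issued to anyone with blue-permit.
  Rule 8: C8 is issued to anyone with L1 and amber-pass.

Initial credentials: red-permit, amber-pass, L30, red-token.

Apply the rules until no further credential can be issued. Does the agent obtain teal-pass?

Holding amber-pass grants silver-permit (Rule 2).
Holding amber-pass and silver-permit grants blue-permit (Rule 4).
Holding blue-permit grants violet-badge (Rule 7).
Holding silver-permit and violet-badge grants teal-pass (Rule 5).

Yes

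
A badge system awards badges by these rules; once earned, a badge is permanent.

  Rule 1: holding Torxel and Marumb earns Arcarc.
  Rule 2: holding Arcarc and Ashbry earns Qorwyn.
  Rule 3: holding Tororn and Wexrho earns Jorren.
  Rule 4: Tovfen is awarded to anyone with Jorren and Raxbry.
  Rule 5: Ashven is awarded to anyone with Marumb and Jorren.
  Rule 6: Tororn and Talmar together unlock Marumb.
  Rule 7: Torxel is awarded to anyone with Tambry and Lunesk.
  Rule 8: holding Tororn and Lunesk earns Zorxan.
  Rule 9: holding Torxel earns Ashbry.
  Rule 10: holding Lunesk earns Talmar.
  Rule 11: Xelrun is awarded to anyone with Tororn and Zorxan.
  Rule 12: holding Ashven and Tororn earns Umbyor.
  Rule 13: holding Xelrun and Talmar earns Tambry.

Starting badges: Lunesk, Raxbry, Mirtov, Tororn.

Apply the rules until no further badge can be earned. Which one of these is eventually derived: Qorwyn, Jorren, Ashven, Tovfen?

With Tororn and Lunesk, Zorxan is earned (Rule 8).
With Lunesk, Talmar is earned (Rule 10).
With Tororn and Talmar, Marumb is earned (Rule 6).
With Tororn and Zorxan, Xelrun is earned (Rule 11).
With Xelrun and Talmar, Tambry is earned (Rule 13).
With Tambry and Lunesk, Torxel is earned (Rule 7).
With Torxel, Ashbry is earned (Rule 9).
With Torxel and Marumb, Arcarc is earned (Rule 1).
With Arcarc and Ashbry, Qorwyn is earned (Rule 2).
Tovfen would need Jorren and Raxbry (Rule 4), but Jorren is never earned. Jorren would need Tororn and Wexrho (Rule 3), but Wexrho is never earned. Ashven would need Marumb and Jorren (Rule 5), but Jorren is never earned.

Qorwyn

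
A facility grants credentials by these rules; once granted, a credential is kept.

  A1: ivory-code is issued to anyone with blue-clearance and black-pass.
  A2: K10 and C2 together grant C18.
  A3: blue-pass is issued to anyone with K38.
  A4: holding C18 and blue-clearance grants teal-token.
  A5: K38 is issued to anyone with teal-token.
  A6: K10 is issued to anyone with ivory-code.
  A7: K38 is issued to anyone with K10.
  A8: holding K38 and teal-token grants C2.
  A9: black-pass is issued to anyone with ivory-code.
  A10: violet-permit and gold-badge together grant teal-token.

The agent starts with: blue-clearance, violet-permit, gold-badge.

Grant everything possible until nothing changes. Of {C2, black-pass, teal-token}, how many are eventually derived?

Holding violet-permit and gold-badge grants teal-token (A10).
Holding teal-token grants K38 (A5).
Holding K38 and teal-token grants C2 (A8).
C2: reached.
black-pass would need ivory-code (A9), but ivory-code is never granted.
teal-token: reached.
Reached: C2 and teal-token — 2 of the 3.

2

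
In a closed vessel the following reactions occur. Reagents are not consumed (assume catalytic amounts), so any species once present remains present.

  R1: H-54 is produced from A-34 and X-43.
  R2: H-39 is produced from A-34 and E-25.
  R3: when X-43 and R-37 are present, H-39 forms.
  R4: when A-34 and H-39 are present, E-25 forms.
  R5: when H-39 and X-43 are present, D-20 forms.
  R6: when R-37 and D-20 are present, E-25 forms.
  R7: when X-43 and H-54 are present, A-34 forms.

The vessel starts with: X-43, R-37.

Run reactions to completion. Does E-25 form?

Yes

X-43 and R-37 present → H-39 forms (R3).
H-39 and X-43 present → D-20 forms (R5).
R-37 and D-20 present → E-25 forms (R6).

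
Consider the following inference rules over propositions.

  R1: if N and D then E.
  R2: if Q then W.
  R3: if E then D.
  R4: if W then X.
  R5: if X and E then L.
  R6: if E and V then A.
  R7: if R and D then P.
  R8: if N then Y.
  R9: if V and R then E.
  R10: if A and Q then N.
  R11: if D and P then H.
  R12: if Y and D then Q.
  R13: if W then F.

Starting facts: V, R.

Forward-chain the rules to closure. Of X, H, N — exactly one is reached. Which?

From V and R, R9 gives E.
E holds, so D follows (R3).
R and D hold, so P follows (R7).
From D and P, R11 gives H.
X would need W (R4), but W is never established. N would need A and Q (R10), but Q is never established.

H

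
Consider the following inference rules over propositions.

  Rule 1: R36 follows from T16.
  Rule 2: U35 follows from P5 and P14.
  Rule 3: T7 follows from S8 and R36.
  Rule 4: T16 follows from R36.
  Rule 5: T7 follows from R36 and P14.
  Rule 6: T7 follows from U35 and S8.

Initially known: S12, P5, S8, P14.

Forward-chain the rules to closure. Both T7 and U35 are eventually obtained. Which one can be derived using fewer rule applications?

U35: From P5 and P14, Rule 2 gives U35. [1 rule application]
T7: P5 and P14 hold, so U35 follows (Rule 2). From U35 and S8, Rule 6 gives T7. [2 rule applications]
U35 needs fewer.

U35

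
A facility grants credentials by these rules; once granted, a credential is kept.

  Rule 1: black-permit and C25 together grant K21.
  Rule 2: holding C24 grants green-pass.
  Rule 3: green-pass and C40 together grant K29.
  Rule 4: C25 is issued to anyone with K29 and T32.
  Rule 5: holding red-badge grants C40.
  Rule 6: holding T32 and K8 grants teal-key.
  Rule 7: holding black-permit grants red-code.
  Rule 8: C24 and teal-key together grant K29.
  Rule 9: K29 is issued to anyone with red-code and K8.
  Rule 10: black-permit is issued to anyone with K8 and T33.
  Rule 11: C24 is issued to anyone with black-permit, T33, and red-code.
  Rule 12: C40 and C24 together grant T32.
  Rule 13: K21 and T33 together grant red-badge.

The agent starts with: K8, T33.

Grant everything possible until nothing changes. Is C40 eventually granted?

No

C40 would need red-badge (Rule 5), but red-badge is never granted.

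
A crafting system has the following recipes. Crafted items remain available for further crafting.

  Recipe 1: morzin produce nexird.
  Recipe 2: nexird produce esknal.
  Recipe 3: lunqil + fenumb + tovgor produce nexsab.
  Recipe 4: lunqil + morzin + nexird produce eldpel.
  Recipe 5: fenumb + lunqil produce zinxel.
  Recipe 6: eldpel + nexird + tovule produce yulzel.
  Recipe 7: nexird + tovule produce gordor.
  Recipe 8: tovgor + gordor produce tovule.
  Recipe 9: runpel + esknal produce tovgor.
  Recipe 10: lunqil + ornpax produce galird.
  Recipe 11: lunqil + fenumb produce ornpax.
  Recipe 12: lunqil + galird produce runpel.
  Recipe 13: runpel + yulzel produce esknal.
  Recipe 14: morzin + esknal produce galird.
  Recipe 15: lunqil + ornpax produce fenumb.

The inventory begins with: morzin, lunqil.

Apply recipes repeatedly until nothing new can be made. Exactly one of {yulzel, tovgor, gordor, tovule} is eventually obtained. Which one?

morzin → nexird (Recipe 1).
Using Recipe 2, nexird makes esknal.
morzin + esknal → galird (Recipe 14).
Using Recipe 12, lunqil and galird make runpel.
runpel + esknal → tovgor (Recipe 9).
tovule would need tovgor and gordor (Recipe 8), but gordor is never obtained. yulzel would need eldpel, nexird, and tovule (Recipe 6), but tovule is never obtained. gordor would need nexird and tovule (Recipe 7), but tovule is never obtained.

tovgor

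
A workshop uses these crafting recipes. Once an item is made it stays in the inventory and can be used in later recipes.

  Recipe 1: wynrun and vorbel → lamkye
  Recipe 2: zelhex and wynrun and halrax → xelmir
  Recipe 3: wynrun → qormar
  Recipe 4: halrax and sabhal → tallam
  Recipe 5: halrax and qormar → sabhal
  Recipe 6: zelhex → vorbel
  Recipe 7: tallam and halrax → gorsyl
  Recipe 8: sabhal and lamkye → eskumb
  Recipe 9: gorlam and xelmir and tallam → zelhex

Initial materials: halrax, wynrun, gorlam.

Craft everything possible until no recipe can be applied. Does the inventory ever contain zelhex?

zelhex would need gorlam, xelmir, and tallam (Recipe 9), but xelmir is never obtained.

No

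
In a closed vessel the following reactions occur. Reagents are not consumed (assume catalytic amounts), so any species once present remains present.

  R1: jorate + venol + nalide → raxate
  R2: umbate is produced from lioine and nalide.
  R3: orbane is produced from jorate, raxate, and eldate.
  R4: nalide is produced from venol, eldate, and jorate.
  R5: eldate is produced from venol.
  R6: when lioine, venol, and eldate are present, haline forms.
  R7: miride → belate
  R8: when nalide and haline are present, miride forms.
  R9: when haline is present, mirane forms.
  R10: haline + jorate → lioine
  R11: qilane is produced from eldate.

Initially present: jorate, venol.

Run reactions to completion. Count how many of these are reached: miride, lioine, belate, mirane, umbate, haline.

miride would need nalide and haline (R8), but haline never forms.
lioine would need haline and jorate (R10), but haline never forms.
belate would need miride (R7), but miride never forms.
mirane would need haline (R9), but haline never forms.
umbate would need lioine and nalide (R2), but lioine never forms.
haline would need lioine, venol, and eldate (R6), but lioine never forms.
None of the 6 are reached.

0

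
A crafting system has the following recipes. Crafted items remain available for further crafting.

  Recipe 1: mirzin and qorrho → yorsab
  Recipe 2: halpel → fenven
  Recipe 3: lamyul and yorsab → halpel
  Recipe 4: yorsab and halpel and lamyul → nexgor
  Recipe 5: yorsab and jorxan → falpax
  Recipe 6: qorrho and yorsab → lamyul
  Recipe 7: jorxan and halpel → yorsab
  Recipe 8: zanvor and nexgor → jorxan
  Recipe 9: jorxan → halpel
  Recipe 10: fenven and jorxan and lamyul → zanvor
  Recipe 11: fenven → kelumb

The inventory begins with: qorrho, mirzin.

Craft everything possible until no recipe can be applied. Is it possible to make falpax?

No

falpax would need yorsab and jorxan (Recipe 5), but jorxan is never obtained.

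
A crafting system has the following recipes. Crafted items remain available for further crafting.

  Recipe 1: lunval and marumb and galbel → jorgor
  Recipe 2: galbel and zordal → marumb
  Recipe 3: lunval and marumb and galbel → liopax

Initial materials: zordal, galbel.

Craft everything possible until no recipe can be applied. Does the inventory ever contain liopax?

liopax would need lunval, marumb, and galbel (Recipe 3), but lunval is never obtained.

No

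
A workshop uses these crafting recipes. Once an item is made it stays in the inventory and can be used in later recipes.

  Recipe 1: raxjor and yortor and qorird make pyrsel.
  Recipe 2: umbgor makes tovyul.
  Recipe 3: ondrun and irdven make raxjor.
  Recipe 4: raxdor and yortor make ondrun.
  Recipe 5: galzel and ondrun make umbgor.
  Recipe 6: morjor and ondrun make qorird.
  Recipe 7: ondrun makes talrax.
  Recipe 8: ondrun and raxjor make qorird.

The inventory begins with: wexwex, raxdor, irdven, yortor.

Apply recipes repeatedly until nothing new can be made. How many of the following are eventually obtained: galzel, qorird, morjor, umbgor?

raxdor and yortor → ondrun (Recipe 4).
ondrun and irdven → raxjor (Recipe 3).
ondrun and raxjor → qorird (Recipe 8).
No rule produces galzel, and it is not given.
qorird: reached.
No rule produces morjor, and it is not given.
umbgor would need galzel and ondrun (Recipe 5), but galzel is never obtained.
Reached: qorird — 1 of the 4.

1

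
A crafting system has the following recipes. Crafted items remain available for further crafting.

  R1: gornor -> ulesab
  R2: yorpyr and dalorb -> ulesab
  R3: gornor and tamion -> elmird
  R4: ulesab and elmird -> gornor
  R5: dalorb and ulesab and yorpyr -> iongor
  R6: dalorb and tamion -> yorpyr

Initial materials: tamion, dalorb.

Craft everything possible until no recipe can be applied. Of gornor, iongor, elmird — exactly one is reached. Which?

dalorb and tamion -> yorpyr (R6).
yorpyr and dalorb -> ulesab (R2).
Using R5, dalorb, ulesab, and yorpyr make iongor.
elmird would need gornor and tamion (R3), but gornor is never obtained. gornor would need ulesab and elmird (R4), but elmird is never obtained.

iongor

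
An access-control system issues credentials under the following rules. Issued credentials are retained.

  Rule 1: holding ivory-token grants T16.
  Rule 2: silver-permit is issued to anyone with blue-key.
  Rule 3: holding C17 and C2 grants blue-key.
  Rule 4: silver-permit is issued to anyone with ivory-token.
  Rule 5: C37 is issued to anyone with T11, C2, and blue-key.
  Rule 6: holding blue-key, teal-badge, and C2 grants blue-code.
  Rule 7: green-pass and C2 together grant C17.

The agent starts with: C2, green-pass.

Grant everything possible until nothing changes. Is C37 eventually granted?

No

C37 would need T11, C2, and blue-key (Rule 5), but T11 is never granted.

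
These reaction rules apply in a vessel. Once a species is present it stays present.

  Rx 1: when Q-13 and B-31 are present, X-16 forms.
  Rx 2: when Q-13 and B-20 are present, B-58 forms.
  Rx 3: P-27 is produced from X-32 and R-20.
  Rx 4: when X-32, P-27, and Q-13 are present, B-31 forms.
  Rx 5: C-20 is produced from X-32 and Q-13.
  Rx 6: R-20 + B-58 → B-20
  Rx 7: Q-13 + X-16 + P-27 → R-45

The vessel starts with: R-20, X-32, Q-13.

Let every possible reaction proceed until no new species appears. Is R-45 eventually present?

Yes

X-32 and R-20 present → P-27 forms (Rx 3).
X-32, P-27, and Q-13 present → B-31 forms (Rx 4).
Q-13 and B-31 present → X-16 forms (Rx 1).
Q-13, X-16, and P-27 present → R-45 forms (Rx 7).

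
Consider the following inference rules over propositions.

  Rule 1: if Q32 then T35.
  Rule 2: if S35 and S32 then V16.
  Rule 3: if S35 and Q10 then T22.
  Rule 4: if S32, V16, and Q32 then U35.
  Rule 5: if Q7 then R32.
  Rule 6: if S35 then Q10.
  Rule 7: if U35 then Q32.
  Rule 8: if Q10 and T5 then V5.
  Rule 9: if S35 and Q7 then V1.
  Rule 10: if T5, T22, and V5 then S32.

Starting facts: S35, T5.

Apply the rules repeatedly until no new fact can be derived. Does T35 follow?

No

T35 would need Q32 (Rule 1), but Q32 is never established.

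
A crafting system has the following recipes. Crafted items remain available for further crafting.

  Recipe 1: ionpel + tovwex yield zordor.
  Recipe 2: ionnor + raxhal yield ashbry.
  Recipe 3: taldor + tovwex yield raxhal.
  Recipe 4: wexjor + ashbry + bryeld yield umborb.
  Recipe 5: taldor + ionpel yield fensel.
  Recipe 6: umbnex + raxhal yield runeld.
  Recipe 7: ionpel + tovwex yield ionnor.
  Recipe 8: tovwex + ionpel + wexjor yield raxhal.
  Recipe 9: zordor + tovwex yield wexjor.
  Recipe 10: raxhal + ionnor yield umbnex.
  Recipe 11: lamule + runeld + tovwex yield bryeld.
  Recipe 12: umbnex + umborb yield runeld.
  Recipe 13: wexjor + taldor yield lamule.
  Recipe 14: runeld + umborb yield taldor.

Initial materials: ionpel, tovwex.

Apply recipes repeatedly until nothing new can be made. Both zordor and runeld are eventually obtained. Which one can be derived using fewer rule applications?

zordor

zordor: Using Recipe 1, ionpel and tovwex make zordor. [1 rule application]
runeld: Using Recipe 1, ionpel and tovwex make zordor. ionpel + tovwex → ionnor (Recipe 7). zordor + tovwex → wexjor (Recipe 9). Using Recipe 8, tovwex, ionpel, and wexjor make raxhal. raxhal + ionnor → umbnex (Recipe 10). umbnex + raxhal → runeld (Recipe 6). [6 rule applications]
zordor needs fewer.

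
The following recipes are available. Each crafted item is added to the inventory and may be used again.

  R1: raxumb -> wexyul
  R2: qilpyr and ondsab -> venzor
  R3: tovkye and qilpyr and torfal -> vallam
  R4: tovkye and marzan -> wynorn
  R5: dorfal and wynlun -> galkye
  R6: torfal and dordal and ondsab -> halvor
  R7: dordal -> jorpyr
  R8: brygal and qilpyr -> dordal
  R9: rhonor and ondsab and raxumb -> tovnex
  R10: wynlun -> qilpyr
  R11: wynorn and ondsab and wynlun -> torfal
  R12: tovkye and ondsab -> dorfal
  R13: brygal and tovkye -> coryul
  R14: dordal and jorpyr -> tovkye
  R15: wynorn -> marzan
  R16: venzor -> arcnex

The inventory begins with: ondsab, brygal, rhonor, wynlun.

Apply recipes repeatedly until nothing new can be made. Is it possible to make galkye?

wynlun -> qilpyr (R10).
Using R8, brygal and qilpyr make dordal.
dordal -> jorpyr (R7).
Using R14, dordal and jorpyr make tovkye.
tovkye and ondsab -> dorfal (R12).
dorfal and wynlun -> galkye (R5).

Yes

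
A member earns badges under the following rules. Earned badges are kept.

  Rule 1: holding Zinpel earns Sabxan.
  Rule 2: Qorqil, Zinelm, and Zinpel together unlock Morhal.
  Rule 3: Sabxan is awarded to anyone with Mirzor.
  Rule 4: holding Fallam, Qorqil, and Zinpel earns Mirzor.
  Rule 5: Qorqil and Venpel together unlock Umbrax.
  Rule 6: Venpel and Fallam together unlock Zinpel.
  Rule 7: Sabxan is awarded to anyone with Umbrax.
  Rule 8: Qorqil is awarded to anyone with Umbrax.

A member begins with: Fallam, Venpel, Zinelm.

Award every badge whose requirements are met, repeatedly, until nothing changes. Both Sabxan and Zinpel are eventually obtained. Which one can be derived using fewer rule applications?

Zinpel: With Venpel and Fallam, Zinpel is earned (Rule 6). [1 rule application]
Sabxan: With Venpel and Fallam, Zinpel is earned (Rule 6). With Zinpel, Sabxan is earned (Rule 1). [2 rule applications]
Zinpel needs fewer.

Zinpel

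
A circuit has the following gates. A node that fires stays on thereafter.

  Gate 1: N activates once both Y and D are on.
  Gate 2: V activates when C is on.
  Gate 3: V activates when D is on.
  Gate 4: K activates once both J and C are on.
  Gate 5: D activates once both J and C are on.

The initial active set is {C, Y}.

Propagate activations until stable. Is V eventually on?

C is on, so V activates (Gate 2).

Yes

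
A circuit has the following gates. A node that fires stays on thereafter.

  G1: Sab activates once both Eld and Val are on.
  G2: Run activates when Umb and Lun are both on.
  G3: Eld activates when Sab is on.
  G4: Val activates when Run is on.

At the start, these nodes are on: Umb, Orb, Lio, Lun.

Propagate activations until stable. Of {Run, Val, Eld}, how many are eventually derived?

G2: Umb and Lun on → Run on.
Run is on, so Val activates (G4).
Run: reached.
Val: reached.
Eld would need Sab (G3), but Sab never turns on.
Reached: Run and Val — 2 of the 3.

2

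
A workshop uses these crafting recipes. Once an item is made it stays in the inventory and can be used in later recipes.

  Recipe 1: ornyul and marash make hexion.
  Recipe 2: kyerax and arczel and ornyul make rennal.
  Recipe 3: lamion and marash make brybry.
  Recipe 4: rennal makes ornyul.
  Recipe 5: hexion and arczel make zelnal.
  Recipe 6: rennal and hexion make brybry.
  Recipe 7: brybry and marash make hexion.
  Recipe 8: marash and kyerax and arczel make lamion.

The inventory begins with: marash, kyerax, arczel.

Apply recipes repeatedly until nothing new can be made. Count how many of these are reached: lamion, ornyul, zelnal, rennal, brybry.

Using Recipe 8, marash, kyerax, and arczel make lamion.
lamion and marash → brybry (Recipe 3).
Using Recipe 7, brybry and marash make hexion.
hexion and arczel → zelnal (Recipe 5).
lamion: reached.
ornyul would need rennal (Recipe 4), but rennal is never obtained.
zelnal: reached.
rennal would need kyerax, arczel, and ornyul (Recipe 2), but ornyul is never obtained.
brybry: reached.
Reached: lamion, zelnal, and brybry — 3 of the 5.

3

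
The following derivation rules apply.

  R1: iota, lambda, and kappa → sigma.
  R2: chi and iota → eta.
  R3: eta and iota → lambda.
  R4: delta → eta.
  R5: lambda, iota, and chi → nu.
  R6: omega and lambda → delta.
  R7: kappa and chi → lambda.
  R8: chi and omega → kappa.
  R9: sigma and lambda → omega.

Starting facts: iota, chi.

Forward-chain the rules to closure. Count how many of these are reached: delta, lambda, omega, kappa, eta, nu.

chi and iota hold, so eta follows (R2).
From eta and iota, R3 gives lambda.
From lambda, iota, and chi, R5 gives nu.
delta would need omega and lambda (R6), but omega is never established.
lambda: reached.
omega would need sigma and lambda (R9), but sigma is never established.
kappa would need chi and omega (R8), but omega is never established.
eta: reached.
nu: reached.
Reached: lambda, eta, and nu — 3 of the 6.

3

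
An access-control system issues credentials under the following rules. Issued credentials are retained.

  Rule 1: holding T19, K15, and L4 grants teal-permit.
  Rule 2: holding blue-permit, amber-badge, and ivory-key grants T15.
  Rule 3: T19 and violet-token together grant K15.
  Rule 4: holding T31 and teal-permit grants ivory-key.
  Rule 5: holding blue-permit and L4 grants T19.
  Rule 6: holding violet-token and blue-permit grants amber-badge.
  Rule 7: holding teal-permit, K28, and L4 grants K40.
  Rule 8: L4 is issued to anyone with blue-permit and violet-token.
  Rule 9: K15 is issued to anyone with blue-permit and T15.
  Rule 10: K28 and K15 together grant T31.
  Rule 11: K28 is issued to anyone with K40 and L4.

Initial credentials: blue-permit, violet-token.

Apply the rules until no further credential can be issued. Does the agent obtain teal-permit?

Holding blue-permit and violet-token grants L4 (Rule 8).
Holding blue-permit and L4 grants T19 (Rule 5).
Holding T19 and violet-token grants K15 (Rule 3).
Holding T19, K15, and L4 grants teal-permit (Rule 1).

Yes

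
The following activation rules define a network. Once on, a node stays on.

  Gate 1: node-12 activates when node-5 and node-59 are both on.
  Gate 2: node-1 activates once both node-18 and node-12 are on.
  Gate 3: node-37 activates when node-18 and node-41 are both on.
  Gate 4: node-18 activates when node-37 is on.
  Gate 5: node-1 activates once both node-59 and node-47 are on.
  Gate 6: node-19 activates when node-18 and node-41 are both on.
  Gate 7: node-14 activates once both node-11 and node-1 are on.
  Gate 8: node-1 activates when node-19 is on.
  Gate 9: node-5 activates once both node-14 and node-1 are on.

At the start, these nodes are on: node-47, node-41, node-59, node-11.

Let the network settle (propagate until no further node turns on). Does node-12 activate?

node-59 and node-47 are on, so node-1 activates (Gate 5).
node-11 and node-1 are on, so node-14 activates (Gate 7).
node-14 and node-1 are on, so node-5 activates (Gate 9).
node-5 and node-59 are on, so node-12 activates (Gate 1).

Yes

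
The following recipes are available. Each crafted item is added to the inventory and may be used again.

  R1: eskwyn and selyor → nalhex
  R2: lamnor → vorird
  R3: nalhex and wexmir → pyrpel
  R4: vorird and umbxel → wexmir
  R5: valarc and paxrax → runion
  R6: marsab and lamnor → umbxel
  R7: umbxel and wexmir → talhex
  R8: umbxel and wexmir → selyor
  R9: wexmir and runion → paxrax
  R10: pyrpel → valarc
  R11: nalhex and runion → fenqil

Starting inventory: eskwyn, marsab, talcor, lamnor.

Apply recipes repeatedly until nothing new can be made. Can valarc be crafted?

lamnor → vorird (R2).
Using R6, marsab and lamnor make umbxel.
Using R4, vorird and umbxel make wexmir.
Using R8, umbxel and wexmir make selyor.
Using R1, eskwyn and selyor make nalhex.
nalhex and wexmir → pyrpel (R3).
pyrpel → valarc (R10).

Yes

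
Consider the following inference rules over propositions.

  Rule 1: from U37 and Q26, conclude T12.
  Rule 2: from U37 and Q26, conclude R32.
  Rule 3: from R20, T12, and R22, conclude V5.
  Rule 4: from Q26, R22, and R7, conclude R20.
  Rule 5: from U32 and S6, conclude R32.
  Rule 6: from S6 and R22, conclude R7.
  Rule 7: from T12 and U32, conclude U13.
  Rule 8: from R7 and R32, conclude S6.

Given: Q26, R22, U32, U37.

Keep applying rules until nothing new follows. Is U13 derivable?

Yes

From U37 and Q26, Rule 1 gives T12.
From T12 and U32, Rule 7 gives U13.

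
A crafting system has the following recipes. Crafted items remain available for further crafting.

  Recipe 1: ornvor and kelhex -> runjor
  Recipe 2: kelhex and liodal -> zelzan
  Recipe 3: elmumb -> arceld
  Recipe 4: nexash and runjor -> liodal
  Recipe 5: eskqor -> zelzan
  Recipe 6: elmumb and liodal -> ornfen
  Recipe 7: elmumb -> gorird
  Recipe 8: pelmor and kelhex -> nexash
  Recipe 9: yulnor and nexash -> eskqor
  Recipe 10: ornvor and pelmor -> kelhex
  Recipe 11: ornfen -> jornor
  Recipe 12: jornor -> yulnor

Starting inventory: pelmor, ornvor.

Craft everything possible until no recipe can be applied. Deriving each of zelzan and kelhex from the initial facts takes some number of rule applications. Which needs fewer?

kelhex: Using Recipe 10, ornvor and pelmor make kelhex. [1 rule application]
zelzan: Using Recipe 10, ornvor and pelmor make kelhex. Using Recipe 8, pelmor and kelhex make nexash. Using Recipe 1, ornvor and kelhex make runjor. nexash and runjor -> liodal (Recipe 4). Using Recipe 2, kelhex and liodal make zelzan. [5 rule applications]
kelhex needs fewer.

kelhex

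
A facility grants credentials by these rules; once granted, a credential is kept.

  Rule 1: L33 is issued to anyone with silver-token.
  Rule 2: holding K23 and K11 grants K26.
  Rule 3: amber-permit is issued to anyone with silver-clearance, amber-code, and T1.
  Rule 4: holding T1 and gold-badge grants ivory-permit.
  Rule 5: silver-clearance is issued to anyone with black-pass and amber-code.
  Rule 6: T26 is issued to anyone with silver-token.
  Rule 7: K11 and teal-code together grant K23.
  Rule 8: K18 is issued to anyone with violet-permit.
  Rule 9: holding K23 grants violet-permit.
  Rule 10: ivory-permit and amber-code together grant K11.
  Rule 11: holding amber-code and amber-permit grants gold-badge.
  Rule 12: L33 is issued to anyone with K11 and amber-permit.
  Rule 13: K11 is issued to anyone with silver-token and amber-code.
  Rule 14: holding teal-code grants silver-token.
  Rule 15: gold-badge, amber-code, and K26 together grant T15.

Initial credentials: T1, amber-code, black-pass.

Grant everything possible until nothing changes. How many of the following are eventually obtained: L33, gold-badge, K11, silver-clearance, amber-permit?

5

Holding black-pass and amber-code grants silver-clearance (Rule 5).
Holding silver-clearance, amber-code, and T1 grants amber-permit (Rule 3).
Holding amber-code and amber-permit grants gold-badge (Rule 11).
Holding T1 and gold-badge grants ivory-permit (Rule 4).
Holding ivory-permit and amber-code grants K11 (Rule 10).
Holding K11 and amber-permit grants L33 (Rule 12).
L33: reached.
gold-badge: reached.
K11: reached.
silver-clearance: reached.
amber-permit: reached.
All 5 are reached.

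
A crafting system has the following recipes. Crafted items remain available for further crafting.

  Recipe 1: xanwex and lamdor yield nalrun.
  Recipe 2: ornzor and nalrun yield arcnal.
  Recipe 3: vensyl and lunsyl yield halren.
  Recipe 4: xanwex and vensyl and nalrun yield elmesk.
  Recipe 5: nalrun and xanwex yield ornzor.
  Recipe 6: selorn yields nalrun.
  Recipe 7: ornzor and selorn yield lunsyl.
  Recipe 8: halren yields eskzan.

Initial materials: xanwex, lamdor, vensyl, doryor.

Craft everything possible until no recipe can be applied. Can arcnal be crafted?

xanwex and lamdor → nalrun (Recipe 1).
nalrun and xanwex → ornzor (Recipe 5).
ornzor and nalrun → arcnal (Recipe 2).

Yes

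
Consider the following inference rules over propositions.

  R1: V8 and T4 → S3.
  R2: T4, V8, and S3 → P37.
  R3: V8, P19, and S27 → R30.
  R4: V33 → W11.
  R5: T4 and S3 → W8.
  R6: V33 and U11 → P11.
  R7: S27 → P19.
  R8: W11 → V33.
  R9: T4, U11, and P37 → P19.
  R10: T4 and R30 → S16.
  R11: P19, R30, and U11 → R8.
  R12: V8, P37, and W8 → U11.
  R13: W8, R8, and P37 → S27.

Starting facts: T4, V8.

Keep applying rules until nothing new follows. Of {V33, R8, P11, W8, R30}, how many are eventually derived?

V8 and T4 hold, so S3 follows (R1).
T4 and S3 hold, so W8 follows (R5).
V33 would need W11 (R8), but W11 is never established.
R8 would need P19, R30, and U11 (R11), but R30 is never established.
P11 would need V33 and U11 (R6), but V33 is never established.
W8: reached.
R30 would need V8, P19, and S27 (R3), but S27 is never established.
Reached: W8 — 1 of the 5.

1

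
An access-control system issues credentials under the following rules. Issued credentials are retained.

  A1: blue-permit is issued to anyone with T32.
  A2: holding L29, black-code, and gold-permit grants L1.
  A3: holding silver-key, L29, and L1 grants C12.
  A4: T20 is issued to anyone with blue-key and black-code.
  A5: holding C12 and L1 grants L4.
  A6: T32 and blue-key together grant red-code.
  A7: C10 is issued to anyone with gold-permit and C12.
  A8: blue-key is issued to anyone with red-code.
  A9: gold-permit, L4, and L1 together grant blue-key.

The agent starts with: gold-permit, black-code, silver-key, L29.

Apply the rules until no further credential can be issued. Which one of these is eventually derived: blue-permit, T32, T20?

T20

Holding L29, black-code, and gold-permit grants L1 (A2).
Holding silver-key, L29, and L1 grants C12 (A3).
Holding C12 and L1 grants L4 (A5).
Holding gold-permit, L4, and L1 grants blue-key (A9).
Holding blue-key and black-code grants T20 (A4).
No rule produces T32, and it is not given. blue-permit would need T32 (A1), but T32 is never granted.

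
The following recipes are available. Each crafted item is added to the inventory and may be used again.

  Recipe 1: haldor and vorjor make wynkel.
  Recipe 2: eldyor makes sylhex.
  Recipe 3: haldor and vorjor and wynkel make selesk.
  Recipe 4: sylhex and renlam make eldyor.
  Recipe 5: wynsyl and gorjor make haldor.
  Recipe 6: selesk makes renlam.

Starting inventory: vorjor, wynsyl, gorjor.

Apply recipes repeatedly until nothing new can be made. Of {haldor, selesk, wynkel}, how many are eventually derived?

Using Recipe 5, wynsyl and gorjor make haldor.
Using Recipe 1, haldor and vorjor make wynkel.
Using Recipe 3, haldor, vorjor, and wynkel make selesk.
haldor: reached.
selesk: reached.
wynkel: reached.
All 3 are reached.

3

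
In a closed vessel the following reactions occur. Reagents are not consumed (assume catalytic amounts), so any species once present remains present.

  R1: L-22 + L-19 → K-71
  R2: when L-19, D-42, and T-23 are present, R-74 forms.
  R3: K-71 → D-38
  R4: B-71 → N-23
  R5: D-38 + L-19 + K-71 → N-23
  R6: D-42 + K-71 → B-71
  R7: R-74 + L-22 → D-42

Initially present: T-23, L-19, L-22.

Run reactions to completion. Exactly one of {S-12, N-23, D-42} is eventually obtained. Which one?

N-23

L-22 and L-19 present → K-71 forms (R1).
K-71 present → D-38 forms (R3).
D-38, L-19, and K-71 present → N-23 forms (R5).
No rule produces S-12, and it is not given. D-42 would need R-74 and L-22 (R7), but R-74 never forms.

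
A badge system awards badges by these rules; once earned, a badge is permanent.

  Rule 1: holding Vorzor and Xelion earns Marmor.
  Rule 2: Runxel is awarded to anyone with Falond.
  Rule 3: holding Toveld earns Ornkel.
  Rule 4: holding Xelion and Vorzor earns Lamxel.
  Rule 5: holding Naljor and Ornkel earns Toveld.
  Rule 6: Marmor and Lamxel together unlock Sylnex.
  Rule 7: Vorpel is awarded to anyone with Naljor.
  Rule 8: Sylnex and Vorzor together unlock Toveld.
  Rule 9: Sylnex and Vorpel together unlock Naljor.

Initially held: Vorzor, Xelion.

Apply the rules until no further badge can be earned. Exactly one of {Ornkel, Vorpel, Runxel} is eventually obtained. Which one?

With Xelion and Vorzor, Lamxel is earned (Rule 4).
With Vorzor and Xelion, Marmor is earned (Rule 1).
With Marmor and Lamxel, Sylnex is earned (Rule 6).
With Sylnex and Vorzor, Toveld is earned (Rule 8).
With Toveld, Ornkel is earned (Rule 3).
Runxel would need Falond (Rule 2), but Falond is never earned. Vorpel would need Naljor (Rule 7), but Naljor is never earned.

Ornkel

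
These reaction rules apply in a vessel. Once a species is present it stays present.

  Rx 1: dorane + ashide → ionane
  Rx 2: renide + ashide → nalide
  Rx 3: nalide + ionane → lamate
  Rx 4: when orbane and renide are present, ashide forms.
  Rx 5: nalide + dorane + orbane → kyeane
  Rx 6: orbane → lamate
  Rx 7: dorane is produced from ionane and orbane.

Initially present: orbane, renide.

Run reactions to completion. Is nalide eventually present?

orbane and renide present → ashide forms (Rx 4).
renide and ashide present → nalide forms (Rx 2).

Yes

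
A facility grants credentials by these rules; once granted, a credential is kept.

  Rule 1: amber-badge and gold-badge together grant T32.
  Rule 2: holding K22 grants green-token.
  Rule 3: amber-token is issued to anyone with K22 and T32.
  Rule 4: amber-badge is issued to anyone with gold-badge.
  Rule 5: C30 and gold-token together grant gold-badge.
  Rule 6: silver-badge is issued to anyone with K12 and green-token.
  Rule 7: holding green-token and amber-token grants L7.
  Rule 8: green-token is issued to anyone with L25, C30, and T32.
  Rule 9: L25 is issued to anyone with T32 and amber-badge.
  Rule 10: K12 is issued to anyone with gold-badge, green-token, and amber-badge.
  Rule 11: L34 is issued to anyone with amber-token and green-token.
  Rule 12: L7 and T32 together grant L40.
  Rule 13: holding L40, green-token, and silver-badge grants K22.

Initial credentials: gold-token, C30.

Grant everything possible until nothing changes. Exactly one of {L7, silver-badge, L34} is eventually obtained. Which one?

silver-badge

Holding C30 and gold-token grants gold-badge (Rule 5).
Holding gold-badge grants amber-badge (Rule 4).
Holding amber-badge and gold-badge grants T32 (Rule 1).
Holding T32 and amber-badge grants L25 (Rule 9).
Holding L25, C30, and T32 grants green-token (Rule 8).
Holding gold-badge, green-token, and amber-badge grants K12 (Rule 10).
Holding K12 and green-token grants silver-badge (Rule 6).
L7 would need green-token and amber-token (Rule 7), but amber-token is never granted. L34 would need amber-token and green-token (Rule 11), but amber-token is never granted.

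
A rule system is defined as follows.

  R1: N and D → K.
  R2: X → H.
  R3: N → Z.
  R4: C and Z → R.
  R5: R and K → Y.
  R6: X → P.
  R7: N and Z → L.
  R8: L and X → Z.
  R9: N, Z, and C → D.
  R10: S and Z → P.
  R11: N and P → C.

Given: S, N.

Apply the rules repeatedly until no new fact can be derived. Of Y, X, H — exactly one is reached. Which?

N holds, so Z follows (R3).
From S and Z, R10 gives P.
N and P hold, so C follows (R11).
C and Z hold, so R follows (R4).
N, Z, and C hold, so D follows (R9).
N and D hold, so K follows (R1).
R and K hold, so Y follows (R5).
H would need X (R2), but X is never established. No rule produces X, and it is not given.

Y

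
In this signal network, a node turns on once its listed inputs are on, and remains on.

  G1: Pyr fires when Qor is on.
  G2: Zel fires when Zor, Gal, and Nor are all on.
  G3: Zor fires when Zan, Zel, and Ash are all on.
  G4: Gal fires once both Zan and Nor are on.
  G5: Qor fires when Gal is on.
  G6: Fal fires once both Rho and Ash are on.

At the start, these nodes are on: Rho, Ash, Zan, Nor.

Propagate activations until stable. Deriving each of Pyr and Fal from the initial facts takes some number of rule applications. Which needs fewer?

Fal

Fal: Rho and Ash are on, so Fal fires (G6). [1 rule application]
Pyr: G4: Zan and Nor on → Gal on. Gal is on, so Qor fires (G5). G1: Qor on → Pyr on. [3 rule applications]
Fal needs fewer.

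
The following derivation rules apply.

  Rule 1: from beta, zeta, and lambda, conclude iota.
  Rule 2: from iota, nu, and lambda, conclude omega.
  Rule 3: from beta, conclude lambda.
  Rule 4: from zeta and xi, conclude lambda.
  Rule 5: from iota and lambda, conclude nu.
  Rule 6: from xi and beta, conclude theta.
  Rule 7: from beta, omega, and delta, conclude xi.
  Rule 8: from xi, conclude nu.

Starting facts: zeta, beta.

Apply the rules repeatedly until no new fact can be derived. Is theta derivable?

No

theta would need xi and beta (Rule 6), but xi is never established.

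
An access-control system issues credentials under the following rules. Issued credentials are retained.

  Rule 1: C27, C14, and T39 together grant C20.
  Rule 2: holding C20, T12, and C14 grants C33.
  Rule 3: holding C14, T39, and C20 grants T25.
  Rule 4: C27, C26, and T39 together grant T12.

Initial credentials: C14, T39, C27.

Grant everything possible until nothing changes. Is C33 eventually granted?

No

C33 would need C20, T12, and C14 (Rule 2), but T12 is never granted.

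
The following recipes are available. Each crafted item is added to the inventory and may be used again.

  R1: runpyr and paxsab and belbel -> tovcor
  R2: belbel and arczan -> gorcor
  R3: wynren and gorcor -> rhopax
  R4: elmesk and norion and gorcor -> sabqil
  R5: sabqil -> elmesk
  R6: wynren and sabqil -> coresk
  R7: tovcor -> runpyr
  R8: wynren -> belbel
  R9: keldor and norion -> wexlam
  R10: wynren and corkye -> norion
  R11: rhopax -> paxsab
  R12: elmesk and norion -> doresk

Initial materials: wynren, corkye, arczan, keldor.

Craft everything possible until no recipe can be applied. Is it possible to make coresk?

No

coresk would need wynren and sabqil (R6), but sabqil is never obtained.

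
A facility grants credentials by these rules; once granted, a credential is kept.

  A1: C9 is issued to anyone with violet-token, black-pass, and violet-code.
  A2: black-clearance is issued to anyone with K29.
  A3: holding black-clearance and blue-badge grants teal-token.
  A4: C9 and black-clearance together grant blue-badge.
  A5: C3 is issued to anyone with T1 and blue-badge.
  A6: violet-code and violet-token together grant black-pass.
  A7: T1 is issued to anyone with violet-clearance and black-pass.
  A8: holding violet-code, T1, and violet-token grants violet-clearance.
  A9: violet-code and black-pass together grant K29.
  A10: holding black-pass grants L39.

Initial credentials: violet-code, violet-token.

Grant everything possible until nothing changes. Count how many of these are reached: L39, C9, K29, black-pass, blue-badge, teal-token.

Holding violet-code and violet-token grants black-pass (A6).
Holding violet-token, black-pass, and violet-code grants C9 (A1).
Holding violet-code and black-pass grants K29 (A9).
Holding black-pass grants L39 (A10).
Holding K29 grants black-clearance (A2).
Holding C9 and black-clearance grants blue-badge (A4).
Holding black-clearance and blue-badge grants teal-token (A3).
L39: reached.
C9: reached.
K29: reached.
black-pass: reached.
blue-badge: reached.
teal-token: reached.
All 6 are reached.

6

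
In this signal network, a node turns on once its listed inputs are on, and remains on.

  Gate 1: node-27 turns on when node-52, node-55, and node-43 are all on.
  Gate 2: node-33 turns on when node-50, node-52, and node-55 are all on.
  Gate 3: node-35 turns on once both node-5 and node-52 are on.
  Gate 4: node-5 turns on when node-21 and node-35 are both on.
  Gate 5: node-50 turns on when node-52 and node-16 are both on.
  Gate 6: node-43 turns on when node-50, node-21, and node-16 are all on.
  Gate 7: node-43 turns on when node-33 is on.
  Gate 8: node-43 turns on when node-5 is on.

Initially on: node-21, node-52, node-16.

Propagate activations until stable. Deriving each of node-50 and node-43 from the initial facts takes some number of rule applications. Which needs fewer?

node-50

node-50: Gate 5: node-52 and node-16 on → node-50 on. [1 rule application]
node-43: Gate 5: node-52 and node-16 on → node-50 on. node-50, node-21, and node-16 are on, so node-43 turns on (Gate 6). [2 rule applications]
node-50 needs fewer.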